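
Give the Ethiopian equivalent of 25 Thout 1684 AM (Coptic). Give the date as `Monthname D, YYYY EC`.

The source date corresponds to 6 October 1967 in the Gregorian calendar (JDN 2439770).
That day falls on 25 Meskerem 1960 EC in the Ethiopian calendar.

Meskerem 25, 1960 EC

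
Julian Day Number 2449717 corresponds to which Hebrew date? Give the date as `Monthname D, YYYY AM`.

Tevet 27, 5755 AM

JDN 2449717 is 30 December 1994 in the Gregorian calendar.
In the Hebrew calendar that day is Tevet 27, 5755 AM.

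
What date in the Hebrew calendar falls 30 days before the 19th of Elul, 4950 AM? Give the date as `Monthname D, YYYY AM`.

The starting date is JDN 2155940; 2155940 − 30 = 2155910.
JDN 2155910 corresponds to Av 19, 4950 AM.

Av 19, 4950 AM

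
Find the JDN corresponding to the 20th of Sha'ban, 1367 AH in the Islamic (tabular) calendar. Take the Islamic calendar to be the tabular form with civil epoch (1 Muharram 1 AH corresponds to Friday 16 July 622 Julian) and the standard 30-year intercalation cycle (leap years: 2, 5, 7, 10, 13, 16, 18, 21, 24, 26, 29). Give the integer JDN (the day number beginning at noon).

2432731

In the Gregorian calendar the same day is 28 June 1948.
JDN 2400001 is 17 November 1858 CE (Gregorian), MJD 0; the target day is +32730 days from there, so JDN = 2432731.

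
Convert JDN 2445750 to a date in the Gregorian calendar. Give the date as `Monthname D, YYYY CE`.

February 19, 1984 CE

JDN 2451545 is 1 Jan 2000; 2445750 is −5795 days from there.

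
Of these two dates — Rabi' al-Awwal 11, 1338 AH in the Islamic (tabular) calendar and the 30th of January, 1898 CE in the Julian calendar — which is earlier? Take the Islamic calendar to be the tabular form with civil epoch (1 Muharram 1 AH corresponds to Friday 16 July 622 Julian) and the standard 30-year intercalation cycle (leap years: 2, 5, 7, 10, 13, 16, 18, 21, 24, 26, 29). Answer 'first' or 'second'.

second

The two dates have Julian Day Numbers 2422297 and 2414332 respectively.
Since 2414332 < 2422297, the second date comes first.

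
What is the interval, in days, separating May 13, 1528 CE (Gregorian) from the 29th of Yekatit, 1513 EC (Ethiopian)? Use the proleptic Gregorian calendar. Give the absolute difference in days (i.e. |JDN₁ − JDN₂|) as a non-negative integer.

JDN of the first date = 2279283.
JDN of the second date = 2276657.
|2276657 − 2279283| = 2626.

2626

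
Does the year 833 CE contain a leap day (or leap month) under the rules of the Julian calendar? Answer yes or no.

no

833 mod 4 = 1, so it is a common year in the Julian calendar.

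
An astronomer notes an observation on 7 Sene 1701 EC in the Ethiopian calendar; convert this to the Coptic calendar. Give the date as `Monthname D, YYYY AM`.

Paoni 7, 1425 AM

The source date corresponds to 12 June 1709 in the Gregorian calendar (JDN 2345422).
That day falls on 7 Paoni 1425 AM in the Coptic calendar.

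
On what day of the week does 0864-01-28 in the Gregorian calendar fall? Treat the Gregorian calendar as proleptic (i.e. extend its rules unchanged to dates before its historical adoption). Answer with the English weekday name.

2036657 ≡ 0 (mod 7); counting from Monday = 0 gives Monday.

Monday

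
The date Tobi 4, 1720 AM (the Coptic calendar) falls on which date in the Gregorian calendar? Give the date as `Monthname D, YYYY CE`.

January 13, 2004 CE

Julian Day Number of the source date = 2453018.
Converting JDN 2453018 to the Gregorian calendar gives 13 January 2004 CE.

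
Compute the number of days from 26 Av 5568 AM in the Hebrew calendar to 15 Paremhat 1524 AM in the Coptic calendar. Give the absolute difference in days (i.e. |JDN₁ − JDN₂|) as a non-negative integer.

149

JDN of the first date = 2381649.
JDN of the second date = 2381500.
|2381500 − 2381649| = 149.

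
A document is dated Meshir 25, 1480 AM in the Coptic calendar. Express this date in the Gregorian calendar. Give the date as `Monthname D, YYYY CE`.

March 2, 1764 CE

Both dates share Julian Day Number 2365409; in the Gregorian calendar that is 2 March 1764 CE.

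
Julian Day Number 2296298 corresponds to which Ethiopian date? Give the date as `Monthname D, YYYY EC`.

Tahsas 7, 1567 EC

JDN 2296298 is 13 December 1574 in the proleptic Gregorian calendar.
In the Ethiopian calendar that day is Tahsas 7, 1567 EC.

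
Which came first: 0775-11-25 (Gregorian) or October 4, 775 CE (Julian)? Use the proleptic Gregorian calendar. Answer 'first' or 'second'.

Converting both to JDN: 2004451 vs 2004403; the smaller is the second.

second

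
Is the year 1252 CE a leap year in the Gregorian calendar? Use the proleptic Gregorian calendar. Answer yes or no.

yes

1252 is divisible by 4 and not by 100, so it is a leap year.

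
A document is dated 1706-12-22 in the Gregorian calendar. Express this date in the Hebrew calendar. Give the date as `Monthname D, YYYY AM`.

Both dates share Julian Day Number 2344519; in the Hebrew calendar that is 17 Tevet 5467 AM.

Tevet 17, 5467 AM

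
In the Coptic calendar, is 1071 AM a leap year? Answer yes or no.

1071 mod 4 = 3; in the Coptic calendar a year is leap when year mod 4 = 3, so it is a leap year.

yes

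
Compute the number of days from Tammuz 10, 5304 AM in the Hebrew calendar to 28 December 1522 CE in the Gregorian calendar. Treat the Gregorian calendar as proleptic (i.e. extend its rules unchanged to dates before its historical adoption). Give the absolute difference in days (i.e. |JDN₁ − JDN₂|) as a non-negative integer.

7866

First date → JDN 2285186; second date → JDN 2277320.
The interval is |2285186 − 2277320| = 7866 days.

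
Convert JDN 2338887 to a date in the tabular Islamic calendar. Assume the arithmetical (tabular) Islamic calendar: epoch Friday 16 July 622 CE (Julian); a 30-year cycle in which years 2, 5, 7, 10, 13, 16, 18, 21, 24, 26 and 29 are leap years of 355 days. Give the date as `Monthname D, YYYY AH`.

JDN 2338887 is 21 July 1691 in the Gregorian calendar.
In the tabular Islamic calendar that day is Shawwal 24, 1102 AH.

Shawwal 24, 1102 AH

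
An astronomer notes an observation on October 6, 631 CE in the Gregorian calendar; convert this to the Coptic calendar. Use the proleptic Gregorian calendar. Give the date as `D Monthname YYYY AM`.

5 Paopi 348 AM

Both dates share Julian Day Number 1951806; in the Coptic calendar that is 5 Paopi 348 AM.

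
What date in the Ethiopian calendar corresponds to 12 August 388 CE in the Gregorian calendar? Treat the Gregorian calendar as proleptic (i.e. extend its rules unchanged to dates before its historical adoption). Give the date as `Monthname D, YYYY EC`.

Both dates share Julian Day Number 1862998; in the Ethiopian calendar that is 18 Nehase 380 EC.

Nehase 18, 380 EC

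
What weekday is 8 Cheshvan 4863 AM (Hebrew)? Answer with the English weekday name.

Equivalently 29 October 1102 Gregorian, JDN 2123858.
JDN 2123858 mod 7 = 2, and JDN 0 was a Monday, so this is a Wednesday.

Wednesday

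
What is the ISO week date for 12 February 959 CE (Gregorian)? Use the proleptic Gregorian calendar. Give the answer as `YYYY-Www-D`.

0959-W07-1

The weekday is Monday (ISO weekday 1).
That Monday belongs to ISO week 7 of ISO year 959.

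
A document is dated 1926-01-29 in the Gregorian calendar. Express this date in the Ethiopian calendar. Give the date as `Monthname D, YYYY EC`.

Both dates share Julian Day Number 2424545; in the Ethiopian calendar that is 21 Tir 1918 EC.

Tir 21, 1918 EC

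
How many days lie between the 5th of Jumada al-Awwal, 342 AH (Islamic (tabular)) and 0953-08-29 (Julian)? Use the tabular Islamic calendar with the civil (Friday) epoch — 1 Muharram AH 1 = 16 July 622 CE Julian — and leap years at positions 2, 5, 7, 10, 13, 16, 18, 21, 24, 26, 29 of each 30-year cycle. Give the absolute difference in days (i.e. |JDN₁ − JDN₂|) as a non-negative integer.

First date → JDN 2069401; second date → JDN 2069382.
The interval is |2069401 − 2069382| = 19 days.

19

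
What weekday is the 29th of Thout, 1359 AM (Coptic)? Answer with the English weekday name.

Monday

This is JDN 2321067 (6 October 1642 Gregorian).
2321067 ≡ 0 (mod 7); counting from Monday = 0 gives Monday.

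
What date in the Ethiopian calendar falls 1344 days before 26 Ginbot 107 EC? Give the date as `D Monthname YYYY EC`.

17 Meskerem 104 EC

JDN of 26 Ginbot 107 EC = 1763202.
1763202 − 1344 = 1761858.
JDN 1761858 in the Ethiopian calendar is 17 Meskerem 104 EC.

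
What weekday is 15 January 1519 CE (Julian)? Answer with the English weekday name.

Saturday

Equivalently 25 January 1519 Gregorian, JDN 2275887.
Since JDN mod 7 = 5 (0 = Monday), the day is Saturday.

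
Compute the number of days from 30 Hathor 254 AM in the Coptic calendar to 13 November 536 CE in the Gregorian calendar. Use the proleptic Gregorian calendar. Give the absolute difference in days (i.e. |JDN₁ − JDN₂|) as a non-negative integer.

380

JDN of the first date = 1917527.
JDN of the second date = 1917147.
|1917147 − 1917527| = 380.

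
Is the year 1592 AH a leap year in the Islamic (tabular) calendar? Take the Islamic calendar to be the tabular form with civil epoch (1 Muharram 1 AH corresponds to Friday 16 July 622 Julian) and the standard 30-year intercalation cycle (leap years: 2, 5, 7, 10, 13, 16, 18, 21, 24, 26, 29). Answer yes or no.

Year 1592 AH is year 2 of its 30-year cycle; leap positions are 2, 5, 7, 10, 13, 16, 18, 21, 24, 26, 29, so it is a leap year (355 days).

yes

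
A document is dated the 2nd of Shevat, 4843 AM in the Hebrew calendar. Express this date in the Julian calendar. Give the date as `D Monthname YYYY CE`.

25 December 1082 CE

Both dates share Julian Day Number 2116617; in the Julian calendar that is 25 December 1082 CE.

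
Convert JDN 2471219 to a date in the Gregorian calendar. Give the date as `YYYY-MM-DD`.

2053-11-12

JDN 2451545 is 1 Jan 2000; 2471219 is +19674 days from there.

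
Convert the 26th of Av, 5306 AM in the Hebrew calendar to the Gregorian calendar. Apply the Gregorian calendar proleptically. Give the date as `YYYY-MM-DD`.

Both dates share Julian Day Number 2285940; in the Gregorian calendar that is 4 August 1546 CE.

1546-08-04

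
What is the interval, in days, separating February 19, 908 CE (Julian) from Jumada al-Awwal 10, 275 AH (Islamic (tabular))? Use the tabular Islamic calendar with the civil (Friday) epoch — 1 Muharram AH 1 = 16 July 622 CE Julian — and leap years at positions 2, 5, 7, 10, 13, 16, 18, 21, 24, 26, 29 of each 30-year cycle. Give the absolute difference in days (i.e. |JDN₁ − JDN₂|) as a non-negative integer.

7091

First date → JDN 2052754; second date → JDN 2045663.
The interval is |2052754 − 2045663| = 7091 days.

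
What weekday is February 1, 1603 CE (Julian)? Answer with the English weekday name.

Equivalently 11 February 1603 Gregorian, JDN 2306585.
JDN 2306585 mod 7 = 1, and JDN 0 was a Monday, so this is a Tuesday.

Tuesday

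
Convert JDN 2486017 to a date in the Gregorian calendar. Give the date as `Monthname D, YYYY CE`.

May 19, 2094 CE

JDN 2451545 is 1 Jan 2000; 2486017 is +34472 days from there.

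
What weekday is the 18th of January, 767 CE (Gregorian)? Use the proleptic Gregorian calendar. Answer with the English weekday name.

Wednesday

JDN 2001218 mod 7 = 2, and JDN 0 was a Monday, so this is a Wednesday.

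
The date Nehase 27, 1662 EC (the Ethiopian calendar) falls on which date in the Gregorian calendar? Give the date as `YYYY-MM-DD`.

1670-08-30

Both dates share Julian Day Number 2331257; in the Gregorian calendar that is 30 August 1670 CE.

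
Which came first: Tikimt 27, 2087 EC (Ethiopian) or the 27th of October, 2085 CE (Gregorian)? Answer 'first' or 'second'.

second

First date → JDN 2486188; second date → JDN 2482891.
JDN 2482891 < JDN 2486188, so the second date is earlier.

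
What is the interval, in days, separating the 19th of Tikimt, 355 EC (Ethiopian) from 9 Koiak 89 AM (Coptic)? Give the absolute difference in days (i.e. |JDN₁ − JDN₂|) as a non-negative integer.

3703

First date → JDN 1853567; second date → JDN 1857270.
The interval is |1853567 − 1857270| = 3703 days.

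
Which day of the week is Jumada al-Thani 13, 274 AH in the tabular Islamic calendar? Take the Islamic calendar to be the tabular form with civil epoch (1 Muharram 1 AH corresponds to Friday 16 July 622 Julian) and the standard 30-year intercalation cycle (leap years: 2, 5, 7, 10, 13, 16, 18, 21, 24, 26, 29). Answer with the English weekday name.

This is JDN 2045342 (8 November 887 Gregorian).
Since JDN mod 7 = 5 (0 = Monday), the day is Saturday.

Saturday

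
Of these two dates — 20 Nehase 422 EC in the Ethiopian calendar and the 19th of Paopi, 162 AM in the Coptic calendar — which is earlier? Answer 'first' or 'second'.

first

Converting both to JDN: 1878340 vs 1883883; the smaller is the first.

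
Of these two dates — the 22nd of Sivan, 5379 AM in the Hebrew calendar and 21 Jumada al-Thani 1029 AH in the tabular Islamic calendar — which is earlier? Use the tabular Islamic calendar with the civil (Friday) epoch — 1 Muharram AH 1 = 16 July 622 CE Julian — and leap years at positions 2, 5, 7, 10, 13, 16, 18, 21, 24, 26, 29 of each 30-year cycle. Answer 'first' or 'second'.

First date → JDN 2312542; second date → JDN 2312897.
JDN 2312542 < JDN 2312897, so the first date is earlier.

first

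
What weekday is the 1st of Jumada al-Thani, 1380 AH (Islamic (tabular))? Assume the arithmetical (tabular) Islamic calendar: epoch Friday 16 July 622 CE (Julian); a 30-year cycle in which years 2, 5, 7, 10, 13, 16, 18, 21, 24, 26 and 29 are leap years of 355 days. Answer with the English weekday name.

Monday

This is JDN 2437260 (21 November 1960 Gregorian).
JDN 2437260 mod 7 = 0, and JDN 0 was a Monday, so this is a Monday.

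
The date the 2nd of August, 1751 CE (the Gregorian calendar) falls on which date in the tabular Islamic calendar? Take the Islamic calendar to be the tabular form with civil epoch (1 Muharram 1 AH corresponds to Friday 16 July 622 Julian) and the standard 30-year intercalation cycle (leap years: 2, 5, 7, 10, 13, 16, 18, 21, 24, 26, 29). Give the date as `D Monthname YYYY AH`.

Julian Day Number of the source date = 2360813.
Converting JDN 2360813 to the tabular Islamic calendar gives 10 Ramadan 1164 AH.

10 Ramadan 1164 AH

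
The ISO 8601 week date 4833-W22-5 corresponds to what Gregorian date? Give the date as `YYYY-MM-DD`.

ISO week 1 of 4833 is the week containing the first Thursday of 4833.
Week 22, day 5 (Friday) lands on 4833-06-03.

4833-06-03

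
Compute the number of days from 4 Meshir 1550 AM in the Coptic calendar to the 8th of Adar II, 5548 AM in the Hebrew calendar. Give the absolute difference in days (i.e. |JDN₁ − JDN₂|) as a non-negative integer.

16765

JDN of the first date = 2390955.
JDN of the second date = 2374190.
|2374190 − 2390955| = 16765.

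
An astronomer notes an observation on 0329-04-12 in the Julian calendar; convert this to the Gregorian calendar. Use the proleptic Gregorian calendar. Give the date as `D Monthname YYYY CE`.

The Julian–Gregorian offset here is 1 day (Julian trailing).
12 April 329 Julian + 1 day → 13 April 329 Gregorian.

13 April 329 CE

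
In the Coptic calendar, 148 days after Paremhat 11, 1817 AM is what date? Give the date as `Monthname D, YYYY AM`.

Mesori 9, 1817 AM

Counting 148 days forward from JDN 2488514 reaches JDN 2488662, which is Mesori 9, 1817 AM.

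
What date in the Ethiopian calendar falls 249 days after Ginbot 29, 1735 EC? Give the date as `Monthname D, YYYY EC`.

The starting date is JDN 2357832; 2357832 + 249 = 2358081.
JDN 2358081 corresponds to Yekatit 2, 1736 EC.

Yekatit 2, 1736 EC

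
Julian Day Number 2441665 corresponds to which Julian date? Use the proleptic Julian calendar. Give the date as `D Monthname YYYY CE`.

JDN 2441665 is 13 December 1972 in the Gregorian calendar.
In the Julian calendar that day is 30 November 1972 CE.

30 November 1972 CE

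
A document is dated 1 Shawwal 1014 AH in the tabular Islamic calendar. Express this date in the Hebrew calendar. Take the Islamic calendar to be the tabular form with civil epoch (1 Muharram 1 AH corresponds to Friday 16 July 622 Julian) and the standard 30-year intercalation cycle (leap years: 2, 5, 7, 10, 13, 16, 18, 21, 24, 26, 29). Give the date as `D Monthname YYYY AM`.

Julian Day Number of the source date = 2307679.
Converting JDN 2307679 to the Hebrew calendar gives 2 Adar I 5366 AM.

2 Adar I 5366 AM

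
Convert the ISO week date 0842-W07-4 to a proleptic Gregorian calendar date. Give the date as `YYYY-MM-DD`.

0842-02-13

ISO week 1 of 842 is the week containing the first Thursday of 842.
Week 7, day 4 (Thursday) lands on 0842-02-13.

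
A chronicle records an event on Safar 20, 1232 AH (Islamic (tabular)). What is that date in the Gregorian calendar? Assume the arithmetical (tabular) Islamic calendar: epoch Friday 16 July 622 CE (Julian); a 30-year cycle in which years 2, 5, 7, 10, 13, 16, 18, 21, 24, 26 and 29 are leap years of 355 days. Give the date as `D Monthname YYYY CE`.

Both dates share Julian Day Number 2384714; in the Gregorian calendar that is 9 January 1817 CE.

9 January 1817 CE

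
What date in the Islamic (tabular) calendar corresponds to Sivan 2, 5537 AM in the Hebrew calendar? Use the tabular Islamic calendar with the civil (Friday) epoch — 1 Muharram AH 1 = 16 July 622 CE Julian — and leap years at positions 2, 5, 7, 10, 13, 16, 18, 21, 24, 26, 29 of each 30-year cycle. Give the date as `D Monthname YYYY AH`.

Both dates share Julian Day Number 2370254; in the tabular Islamic calendar that is 1 Jumada al-Awwal 1191 AH.

1 Jumada al-Awwal 1191 AH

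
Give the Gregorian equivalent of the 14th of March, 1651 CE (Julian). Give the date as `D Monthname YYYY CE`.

At this point the Julian calendar is 10 days behind the Gregorian.
14 March 1651 Julian + 10 days → 24 March 1651 Gregorian.

24 March 1651 CE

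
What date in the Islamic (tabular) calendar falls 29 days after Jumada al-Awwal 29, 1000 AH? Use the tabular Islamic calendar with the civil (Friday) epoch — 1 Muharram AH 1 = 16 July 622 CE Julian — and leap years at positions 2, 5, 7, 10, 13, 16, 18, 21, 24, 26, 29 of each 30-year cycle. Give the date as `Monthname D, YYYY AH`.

The starting date is JDN 2302598; 2302598 + 29 = 2302627.
JDN 2302627 corresponds to Jumada al-Thani 28, 1000 AH.

Jumada al-Thani 28, 1000 AH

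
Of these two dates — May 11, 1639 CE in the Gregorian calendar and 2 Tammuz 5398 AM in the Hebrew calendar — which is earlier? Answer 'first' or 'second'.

second

First date → JDN 2319823; second date → JDN 2319492.
JDN 2319492 < JDN 2319823, so the second date is earlier.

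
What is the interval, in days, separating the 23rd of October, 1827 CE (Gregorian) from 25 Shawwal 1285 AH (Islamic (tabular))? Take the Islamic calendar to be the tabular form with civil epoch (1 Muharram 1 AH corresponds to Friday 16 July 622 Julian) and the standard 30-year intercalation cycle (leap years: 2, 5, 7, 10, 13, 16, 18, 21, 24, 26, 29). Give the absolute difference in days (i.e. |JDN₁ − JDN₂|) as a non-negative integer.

First date → JDN 2388653; second date → JDN 2403737.
The interval is |2388653 − 2403737| = 15084 days.

15084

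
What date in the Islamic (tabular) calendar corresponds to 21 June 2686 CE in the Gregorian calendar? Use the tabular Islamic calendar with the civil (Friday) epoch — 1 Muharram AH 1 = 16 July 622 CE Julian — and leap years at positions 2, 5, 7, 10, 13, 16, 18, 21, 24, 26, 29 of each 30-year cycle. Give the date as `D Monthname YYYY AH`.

Julian Day Number of the source date = 2702273.
Converting JDN 2702273 to the tabular Islamic calendar gives 7 Rabi' al-Thani 2128 AH.

7 Rabi' al-Thani 2128 AH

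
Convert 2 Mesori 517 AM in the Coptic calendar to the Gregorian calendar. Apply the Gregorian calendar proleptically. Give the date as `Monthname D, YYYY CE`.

July 30, 801 CE

Both dates share Julian Day Number 2013830; in the Gregorian calendar that is 30 July 801 CE.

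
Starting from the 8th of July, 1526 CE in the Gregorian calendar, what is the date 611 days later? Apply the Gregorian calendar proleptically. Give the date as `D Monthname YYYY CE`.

10 March 1528 CE

JDN of the 8th of July, 1526 CE = 2278608.
2278608 + 611 = 2279219.
JDN 2279219 in the Gregorian calendar is 10 March 1528 CE.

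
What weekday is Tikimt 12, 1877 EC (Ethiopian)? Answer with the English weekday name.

In the Gregorian calendar this is 21 October 1884 (JDN 2409471).
JDN 2409471 mod 7 = 1, and JDN 0 was a Monday, so this is a Tuesday.

Tuesday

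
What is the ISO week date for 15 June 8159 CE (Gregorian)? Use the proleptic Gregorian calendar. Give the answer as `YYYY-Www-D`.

8159-W24-5

The weekday is Friday (ISO weekday 5).
That Friday belongs to ISO week 24 of ISO year 8159.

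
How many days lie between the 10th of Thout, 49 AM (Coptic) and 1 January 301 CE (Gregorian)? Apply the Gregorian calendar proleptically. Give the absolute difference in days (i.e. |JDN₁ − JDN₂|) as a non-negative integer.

11573

JDN of the first date = 1842571.
JDN of the second date = 1830998.
|1830998 − 1842571| = 11573.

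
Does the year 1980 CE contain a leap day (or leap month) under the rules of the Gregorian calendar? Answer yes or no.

yes

1980 is divisible by 4 and not by 100, so it is a leap year.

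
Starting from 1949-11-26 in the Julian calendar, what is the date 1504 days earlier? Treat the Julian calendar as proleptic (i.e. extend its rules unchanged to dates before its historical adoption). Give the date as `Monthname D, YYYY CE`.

October 14, 1945 CE

Counting 1504 days back from JDN 2433260 reaches JDN 2431756, which is October 14, 1945 CE.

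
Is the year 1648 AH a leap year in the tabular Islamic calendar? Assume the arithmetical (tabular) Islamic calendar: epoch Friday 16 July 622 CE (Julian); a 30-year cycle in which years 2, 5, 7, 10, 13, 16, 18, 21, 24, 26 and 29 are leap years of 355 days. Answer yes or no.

no

Year 1648 AH is year 28 of its 30-year cycle; leap positions are 2, 5, 7, 10, 13, 16, 18, 21, 24, 26, 29, so it is a common year (354 days).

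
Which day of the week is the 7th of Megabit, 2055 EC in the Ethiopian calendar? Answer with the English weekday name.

Friday

Equivalently 16 March 2063 Gregorian, JDN 2474630.
JDN 2474630 mod 7 = 4, and JDN 0 was a Monday, so this is a Friday.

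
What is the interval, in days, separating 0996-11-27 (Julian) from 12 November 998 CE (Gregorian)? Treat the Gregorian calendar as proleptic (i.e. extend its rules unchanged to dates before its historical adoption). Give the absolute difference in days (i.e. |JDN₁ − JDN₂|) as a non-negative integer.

710

First date → JDN 2085178; second date → JDN 2085888.
The interval is |2085178 − 2085888| = 710 days.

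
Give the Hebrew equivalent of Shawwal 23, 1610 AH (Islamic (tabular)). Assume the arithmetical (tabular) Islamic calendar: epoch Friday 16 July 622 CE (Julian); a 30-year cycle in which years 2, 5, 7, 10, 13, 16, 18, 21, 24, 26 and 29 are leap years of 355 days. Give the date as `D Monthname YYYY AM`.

24 Sivan 5944 AM

The source date corresponds to 3 June 2184 in the Gregorian calendar (JDN 2518904).
That day falls on 24 Sivan 5944 AM in the Hebrew calendar.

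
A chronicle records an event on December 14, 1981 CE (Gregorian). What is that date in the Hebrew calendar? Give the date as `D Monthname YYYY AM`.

Both dates share Julian Day Number 2444953; in the Hebrew calendar that is 18 Kislev 5742 AM.

18 Kislev 5742 AM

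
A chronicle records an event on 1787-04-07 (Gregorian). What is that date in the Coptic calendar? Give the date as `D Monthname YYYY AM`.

Both dates share Julian Day Number 2373845; in the Coptic calendar that is 1 Parmouti 1503 AM.

1 Parmouti 1503 AM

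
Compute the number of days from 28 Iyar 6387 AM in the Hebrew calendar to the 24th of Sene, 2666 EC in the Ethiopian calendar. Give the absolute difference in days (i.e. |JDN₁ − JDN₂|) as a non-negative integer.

17197

JDN of the first date = 2680708.
JDN of the second date = 2697905.
|2697905 − 2680708| = 17197.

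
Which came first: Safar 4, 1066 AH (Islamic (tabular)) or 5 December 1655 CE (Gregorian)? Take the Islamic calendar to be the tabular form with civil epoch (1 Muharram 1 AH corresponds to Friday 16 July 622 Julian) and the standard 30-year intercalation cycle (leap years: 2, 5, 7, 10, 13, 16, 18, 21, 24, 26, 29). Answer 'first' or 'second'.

first

The two dates have Julian Day Numbers 2325873 and 2325875 respectively.
Since 2325873 < 2325875, the first date comes first.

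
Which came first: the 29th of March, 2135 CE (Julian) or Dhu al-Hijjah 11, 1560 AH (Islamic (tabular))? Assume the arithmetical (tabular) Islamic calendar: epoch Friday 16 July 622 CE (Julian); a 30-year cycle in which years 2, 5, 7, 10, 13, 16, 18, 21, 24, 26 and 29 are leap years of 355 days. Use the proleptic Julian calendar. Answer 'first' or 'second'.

Converting both to JDN: 2500954 vs 2501233; the smaller is the first.

first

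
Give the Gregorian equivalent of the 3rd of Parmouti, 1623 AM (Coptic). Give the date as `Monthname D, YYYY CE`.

April 11, 1907 CE

Both dates share Julian Day Number 2417677; in the Gregorian calendar that is 11 April 1907 CE.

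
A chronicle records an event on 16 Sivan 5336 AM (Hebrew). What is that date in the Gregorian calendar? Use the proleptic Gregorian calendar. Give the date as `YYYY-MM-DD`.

1576-05-24

Both dates share Julian Day Number 2296826; in the Gregorian calendar that is 24 May 1576 CE.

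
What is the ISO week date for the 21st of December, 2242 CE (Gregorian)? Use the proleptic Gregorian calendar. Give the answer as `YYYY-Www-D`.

2242-W51-3

The weekday is Wednesday (ISO weekday 3).
That Wednesday belongs to ISO week 51 of ISO year 2242.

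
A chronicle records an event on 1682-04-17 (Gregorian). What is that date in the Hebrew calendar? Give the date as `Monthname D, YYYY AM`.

Julian Day Number of the source date = 2335505.
Converting JDN 2335505 to the Hebrew calendar gives 9 Nisan 5442 AM.

Nisan 9, 5442 AM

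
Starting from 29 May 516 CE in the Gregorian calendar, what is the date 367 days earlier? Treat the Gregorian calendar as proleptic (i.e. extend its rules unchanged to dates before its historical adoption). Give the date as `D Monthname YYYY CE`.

28 May 515 CE

Counting 367 days back from JDN 1909674 reaches JDN 1909307, which is 28 May 515 CE.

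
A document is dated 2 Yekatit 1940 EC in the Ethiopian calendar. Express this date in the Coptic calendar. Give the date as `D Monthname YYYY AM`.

2 Meshir 1664 AM

Julian Day Number of the source date = 2432592.
Converting JDN 2432592 to the Coptic calendar gives 2 Meshir 1664 AM.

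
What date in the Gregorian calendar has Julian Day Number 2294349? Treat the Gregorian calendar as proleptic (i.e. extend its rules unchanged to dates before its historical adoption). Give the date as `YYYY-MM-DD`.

1569-08-12

Counting from JDN 2299161 = 15 Oct 1582 gives an offset of -4812 days.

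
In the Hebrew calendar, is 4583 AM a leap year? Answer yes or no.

no

Hebrew year 4583 is year 4 of its 19-year Metonic cycle; leap years are at positions 3, 6, 8, 11, 14, 17, 19, so it is a common year (12 months).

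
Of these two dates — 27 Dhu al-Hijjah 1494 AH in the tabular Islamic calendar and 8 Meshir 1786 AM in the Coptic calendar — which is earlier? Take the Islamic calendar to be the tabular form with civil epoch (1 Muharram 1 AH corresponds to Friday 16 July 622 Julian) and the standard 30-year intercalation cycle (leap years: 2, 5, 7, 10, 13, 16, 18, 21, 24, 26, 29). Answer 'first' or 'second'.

The two dates have Julian Day Numbers 2477860 and 2477158 respectively.
Since 2477158 < 2477860, the second date comes first.

second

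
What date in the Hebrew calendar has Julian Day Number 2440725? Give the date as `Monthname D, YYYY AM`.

JDN 2440725 is 18 May 1970 in the Gregorian calendar.
In the Hebrew calendar that day is Iyar 12, 5730 AM.

Iyar 12, 5730 AM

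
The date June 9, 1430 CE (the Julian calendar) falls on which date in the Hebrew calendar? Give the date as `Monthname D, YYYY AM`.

Sivan 18, 5190 AM

Both dates share Julian Day Number 2243525; in the Hebrew calendar that is 18 Sivan 5190 AM.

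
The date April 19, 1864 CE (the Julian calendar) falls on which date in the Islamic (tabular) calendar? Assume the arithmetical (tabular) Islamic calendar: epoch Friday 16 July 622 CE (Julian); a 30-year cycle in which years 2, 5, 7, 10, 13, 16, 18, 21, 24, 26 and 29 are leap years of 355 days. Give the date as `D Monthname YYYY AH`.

24 Dhu al-Qa'dah 1280 AH

Both dates share Julian Day Number 2401993; in the tabular Islamic calendar that is 24 Dhu al-Qa'dah 1280 AH.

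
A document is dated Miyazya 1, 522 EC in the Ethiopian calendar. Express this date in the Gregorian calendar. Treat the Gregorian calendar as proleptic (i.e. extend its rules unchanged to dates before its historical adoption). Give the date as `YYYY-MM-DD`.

0530-03-29

Both dates share Julian Day Number 1914726; in the Gregorian calendar that is 29 March 530 CE.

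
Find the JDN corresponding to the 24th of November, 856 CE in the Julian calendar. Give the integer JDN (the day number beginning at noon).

In the proleptic Gregorian calendar the same day is 28 November 856.
JDN 2299161 is 15 October 1582 CE (Gregorian); the target day is −265121 days from there, so JDN = 2034040.

2034040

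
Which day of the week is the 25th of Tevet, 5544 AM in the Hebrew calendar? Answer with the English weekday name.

This is JDN 2372671 (19 January 1784 Gregorian).
2372671 ≡ 0 (mod 7); counting from Monday = 0 gives Monday.

Monday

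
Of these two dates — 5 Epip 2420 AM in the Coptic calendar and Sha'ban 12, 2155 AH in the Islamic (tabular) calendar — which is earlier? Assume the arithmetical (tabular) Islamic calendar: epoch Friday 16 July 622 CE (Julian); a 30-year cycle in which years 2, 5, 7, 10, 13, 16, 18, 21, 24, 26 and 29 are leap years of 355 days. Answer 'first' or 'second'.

The two dates have Julian Day Numbers 2708874 and 2711964 respectively.
Since 2708874 < 2711964, the first date comes first.

first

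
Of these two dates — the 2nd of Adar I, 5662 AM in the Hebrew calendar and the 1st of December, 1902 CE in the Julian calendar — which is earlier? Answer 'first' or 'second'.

first

The two dates have Julian Day Numbers 2415790 and 2416098 respectively.
Since 2415790 < 2416098, the first date comes first.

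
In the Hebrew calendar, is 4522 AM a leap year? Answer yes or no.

Hebrew year 4522 is year 19 of its 19-year Metonic cycle; leap years are at positions 3, 6, 8, 11, 14, 17, 19, so it is a leap year (13 months).

yes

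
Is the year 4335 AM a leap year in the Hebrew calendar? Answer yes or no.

Hebrew year 4335 is year 3 of its 19-year Metonic cycle; leap years are at positions 3, 6, 8, 11, 14, 17, 19, so it is a leap year (13 months).

yes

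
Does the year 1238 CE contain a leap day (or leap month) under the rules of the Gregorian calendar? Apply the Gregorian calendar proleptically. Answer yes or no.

no

1238 is not divisible by 4, so it is a common year.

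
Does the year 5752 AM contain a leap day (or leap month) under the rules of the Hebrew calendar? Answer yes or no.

yes

Hebrew year 5752 is year 14 of its 19-year Metonic cycle; leap years are at positions 3, 6, 8, 11, 14, 17, 19, so it is a leap year (13 months).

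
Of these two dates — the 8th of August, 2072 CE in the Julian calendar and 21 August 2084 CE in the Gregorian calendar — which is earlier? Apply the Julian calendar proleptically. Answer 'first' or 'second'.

The two dates have Julian Day Numbers 2478076 and 2482459 respectively.
Since 2478076 < 2482459, the first date comes first.

first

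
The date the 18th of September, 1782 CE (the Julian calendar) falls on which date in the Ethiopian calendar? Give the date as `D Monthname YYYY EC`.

Julian Day Number of the source date = 2372194.
Converting JDN 2372194 to the Ethiopian calendar gives 21 Meskerem 1775 EC.

21 Meskerem 1775 EC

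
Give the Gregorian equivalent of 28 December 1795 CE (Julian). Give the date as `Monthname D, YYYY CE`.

At this point the Julian calendar is 11 days behind the Gregorian.
28 December 1795 Julian + 11 days → 8 January 1796 Gregorian.

January 8, 1796 CE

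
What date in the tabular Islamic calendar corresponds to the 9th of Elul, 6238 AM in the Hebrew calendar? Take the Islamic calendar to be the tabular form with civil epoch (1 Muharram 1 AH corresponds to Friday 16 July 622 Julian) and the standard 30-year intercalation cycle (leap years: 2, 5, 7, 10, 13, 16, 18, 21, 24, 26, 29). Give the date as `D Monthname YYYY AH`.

10 Safar 1914 AH

The source date corresponds to 8 September 2478 in the Gregorian calendar (JDN 2626382).
That day falls on 10 Safar 1914 AH in the tabular Islamic calendar.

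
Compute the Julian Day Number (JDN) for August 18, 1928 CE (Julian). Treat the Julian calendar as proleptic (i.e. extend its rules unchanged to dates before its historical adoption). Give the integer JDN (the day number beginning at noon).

2425490

Equivalently 31 August 1928 (Gregorian).
JDN 2451545 is 1 January 2000 CE (Gregorian); the target day is −26055 days from there, so JDN = 2425490.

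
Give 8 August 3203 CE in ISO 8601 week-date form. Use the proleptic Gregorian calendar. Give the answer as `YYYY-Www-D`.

The weekday is Friday (ISO weekday 5).
That Friday belongs to ISO week 32 of ISO year 3203.

3203-W32-5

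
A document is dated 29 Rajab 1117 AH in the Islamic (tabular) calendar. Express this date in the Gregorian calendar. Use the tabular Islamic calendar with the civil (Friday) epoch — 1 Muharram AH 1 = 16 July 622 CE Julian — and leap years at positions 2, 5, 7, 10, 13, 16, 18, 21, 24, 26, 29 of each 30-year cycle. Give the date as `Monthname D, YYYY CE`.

Julian Day Number of the source date = 2344118.
Converting JDN 2344118 to the Gregorian calendar gives 16 November 1705 CE.

November 16, 1705 CE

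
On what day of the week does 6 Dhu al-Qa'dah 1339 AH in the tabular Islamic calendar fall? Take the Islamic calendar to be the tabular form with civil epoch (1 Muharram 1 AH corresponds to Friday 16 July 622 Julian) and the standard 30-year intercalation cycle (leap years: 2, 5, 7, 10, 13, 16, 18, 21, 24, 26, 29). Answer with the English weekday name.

In the Gregorian calendar this is 12 July 1921 (JDN 2422883).
Since JDN mod 7 = 1 (0 = Monday), the day is Tuesday.

Tuesday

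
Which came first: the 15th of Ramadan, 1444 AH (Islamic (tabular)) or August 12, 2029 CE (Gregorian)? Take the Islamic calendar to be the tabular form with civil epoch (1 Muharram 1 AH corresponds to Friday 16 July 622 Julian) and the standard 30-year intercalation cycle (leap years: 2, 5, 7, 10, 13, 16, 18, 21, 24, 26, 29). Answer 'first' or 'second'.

First date → JDN 2460041; second date → JDN 2462361.
JDN 2460041 < JDN 2462361, so the first date is earlier.

first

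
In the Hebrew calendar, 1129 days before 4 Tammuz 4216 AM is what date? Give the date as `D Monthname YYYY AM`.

Counting 1129 days back from JDN 1887787 reaches JDN 1886658, which is 28 Iyar 4213 AM.

28 Iyar 4213 AM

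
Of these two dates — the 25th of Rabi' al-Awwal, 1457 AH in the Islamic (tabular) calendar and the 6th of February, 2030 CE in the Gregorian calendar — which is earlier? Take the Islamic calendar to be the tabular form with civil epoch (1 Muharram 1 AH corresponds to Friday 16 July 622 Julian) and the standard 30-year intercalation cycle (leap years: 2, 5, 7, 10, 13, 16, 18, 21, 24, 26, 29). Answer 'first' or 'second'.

The two dates have Julian Day Numbers 2464481 and 2462539 respectively.
Since 2462539 < 2464481, the second date comes first.

second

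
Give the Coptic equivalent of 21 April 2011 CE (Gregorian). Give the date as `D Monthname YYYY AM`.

Julian Day Number of the source date = 2455673.
Converting JDN 2455673 to the Coptic calendar gives 13 Parmouti 1727 AM.

13 Parmouti 1727 AM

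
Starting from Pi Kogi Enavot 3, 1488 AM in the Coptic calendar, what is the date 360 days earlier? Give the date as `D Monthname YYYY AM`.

3 Thout 1488 AM

JDN of Pi Kogi Enavot 3, 1488 AM = 2368519.
2368519 − 360 = 2368159.
JDN 2368159 in the Coptic calendar is 3 Thout 1488 AM.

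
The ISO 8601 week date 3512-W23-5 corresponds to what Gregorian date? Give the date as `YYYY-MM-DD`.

3512-06-07

ISO week 1 of 3512 is the week containing the first Thursday of 3512.
Week 23, day 5 (Friday) lands on 3512-06-07.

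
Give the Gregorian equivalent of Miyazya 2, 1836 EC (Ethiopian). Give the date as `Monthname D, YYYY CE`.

April 9, 1844 CE

Julian Day Number of the source date = 2394666.
Converting JDN 2394666 to the Gregorian calendar gives 9 April 1844 CE.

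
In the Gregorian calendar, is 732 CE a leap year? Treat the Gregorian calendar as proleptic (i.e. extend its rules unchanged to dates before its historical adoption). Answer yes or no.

732 is divisible by 4 and not by 100, so it is a leap year.

yes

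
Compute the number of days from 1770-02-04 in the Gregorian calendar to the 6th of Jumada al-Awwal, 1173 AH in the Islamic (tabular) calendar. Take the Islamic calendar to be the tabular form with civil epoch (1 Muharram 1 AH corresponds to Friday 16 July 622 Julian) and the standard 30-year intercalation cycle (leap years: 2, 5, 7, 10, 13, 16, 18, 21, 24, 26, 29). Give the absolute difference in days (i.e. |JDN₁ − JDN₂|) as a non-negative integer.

3693

First date → JDN 2367574; second date → JDN 2363881.
The interval is |2367574 − 2363881| = 3693 days.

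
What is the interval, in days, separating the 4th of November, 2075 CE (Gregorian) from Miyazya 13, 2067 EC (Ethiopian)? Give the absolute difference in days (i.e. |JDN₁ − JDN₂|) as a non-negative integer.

First date → JDN 2479246; second date → JDN 2479049.
The interval is |2479246 − 2479049| = 197 days.

197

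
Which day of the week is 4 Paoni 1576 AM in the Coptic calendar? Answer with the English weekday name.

This is JDN 2400572 (10 June 1860 Gregorian).
Since JDN mod 7 = 6 (0 = Monday), the day is Sunday.

Sunday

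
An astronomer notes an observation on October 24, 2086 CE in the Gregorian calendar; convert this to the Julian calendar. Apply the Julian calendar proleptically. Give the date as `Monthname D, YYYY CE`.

October 11, 2086 CE

For dates in this range the Gregorian date is 13 days ahead of the Julian.
24 October 2086 Gregorian − 13 days → 11 October 2086 Julian.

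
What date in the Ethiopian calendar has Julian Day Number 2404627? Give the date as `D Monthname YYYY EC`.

JDN 2404627 is 18 July 1871 in the Gregorian calendar.
In the Ethiopian calendar that day is 12 Hamle 1863 EC.

12 Hamle 1863 EC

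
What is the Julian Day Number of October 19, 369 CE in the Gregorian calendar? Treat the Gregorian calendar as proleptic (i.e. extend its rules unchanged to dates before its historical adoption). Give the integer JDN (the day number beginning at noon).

JDN 2451545 is 1 January 2000 CE (Gregorian); the target day is −595419 days from there, so JDN = 1856126.

1856126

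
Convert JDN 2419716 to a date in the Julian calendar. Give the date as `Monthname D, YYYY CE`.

The Gregorian equivalent of JDN 2419716 is 9 November 1912.
In the Julian calendar that day is October 27, 1912 CE.

October 27, 1912 CE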